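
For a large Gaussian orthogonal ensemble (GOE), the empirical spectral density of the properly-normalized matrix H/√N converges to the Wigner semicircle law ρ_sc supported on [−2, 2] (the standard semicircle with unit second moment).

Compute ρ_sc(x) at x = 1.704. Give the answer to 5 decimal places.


ρ_sc(x) = (1/(2π)) √(4 − x²). With x = 1.704:
  4 − x² = 4 − (1.704)² = 4 − 2.903616 = 1.096384.
  √(4 − x²) = 1.047084.
  1/(2π) = 0.159155.
  ρ_sc(1.704) = 0.159155 · 1.047084 = 0.166649.

Rounded to 5 decimal places: ρ_sc(1.704) ≈ 0.16665.


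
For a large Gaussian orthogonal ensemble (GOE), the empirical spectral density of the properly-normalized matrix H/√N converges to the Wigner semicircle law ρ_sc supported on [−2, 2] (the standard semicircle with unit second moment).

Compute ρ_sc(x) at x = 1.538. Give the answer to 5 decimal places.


ρ_sc(x) = (1/(2π)) √(4 − x²). With x = 1.538:
  4 − x² = 4 − (1.538)² = 4 − 2.365444 = 1.634556.
  √(4 − x²) = 1.278498.
  1/(2π) = 0.159155.
  ρ_sc(1.538) = 0.159155 · 1.278498 = 0.203479.

Rounded to 5 decimal places: ρ_sc(1.538) ≈ 0.20348.


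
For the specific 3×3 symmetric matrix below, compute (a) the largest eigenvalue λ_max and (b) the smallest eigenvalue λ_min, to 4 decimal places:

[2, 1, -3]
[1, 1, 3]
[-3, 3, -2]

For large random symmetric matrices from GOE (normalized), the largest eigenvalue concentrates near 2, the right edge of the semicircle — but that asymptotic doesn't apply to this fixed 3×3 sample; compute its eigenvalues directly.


Since M is real symmetric, all three eigenvalues are real; they are the roots of det(λI − M) = λ³ − (tr M) λ² + s λ − det M, where s is the sum of the principal 2×2 minors.
tr M = 2 + 1 + (-2) = 1.
s = (2·1 − 1²) + (2·(-2) − (-3)²) + (1·(-2) − 3²) = 1 + (-13) + (-11) = -23.
det M (expand along row 1) = 2·(-11) − 1·7 + (-3)·6 = -47.
Characteristic polynomial: λ³ − λ² − 23λ + 47 = 0.
Substitute λ = y + (tr M)/3 = y + 0.333333 to remove the quadratic term: y³ + p·y + q = 0 with p = s − (tr M)²/3 = -23.333333 and q = −2(tr M)³/27 + (tr M)·s/3 − det M = 39.259259.
Three real roots ⇒ use the trigonometric (Viète) form: r = 2√(−p/3) = 5.577734, φ = arccos(3q/(p·r)) = arccos(-0.904959) = 2.702079 rad.
y_k = r·cos(φ/3 − 2πk/3) for k = 0, 1, 2 gives y = 3.464146, 2.053836, -5.517981.
λ_k = y_k + 0.333333 gives λ = 3.7975, 2.3872, -5.1846 (check: the sum is 1.0000 = tr M).

Hence λ_max = 3.7975 and λ_min = -5.1846.


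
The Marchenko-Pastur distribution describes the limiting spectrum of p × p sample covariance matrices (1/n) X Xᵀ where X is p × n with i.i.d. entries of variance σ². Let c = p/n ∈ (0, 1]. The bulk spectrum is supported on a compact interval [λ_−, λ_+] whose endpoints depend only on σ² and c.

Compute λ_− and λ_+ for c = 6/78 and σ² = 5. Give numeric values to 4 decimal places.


c = 6/78 = 0.076923; √c = 0.277350.
λ_− = σ² (1 − √c)² = 5 · (1 − 0.277350)² = 5 · (0.722650)² = 2.611114.
λ_+ = σ² (1 + √c)² = 5 · (1 + 0.277350)² = 5 · (1.277350)² = 8.158116.

Rounded to 4 decimal places: λ_− ≈ 2.6111, λ_+ ≈ 8.1581.


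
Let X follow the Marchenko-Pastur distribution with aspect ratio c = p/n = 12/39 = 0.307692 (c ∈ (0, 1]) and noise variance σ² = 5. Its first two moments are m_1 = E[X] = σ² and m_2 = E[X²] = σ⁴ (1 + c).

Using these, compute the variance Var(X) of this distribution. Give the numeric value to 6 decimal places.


m_1 = E[X] = σ² = 5, so m_1² = 25.
m_2 = E[X²] = σ⁴ (1 + c) = 25 · (1 + 0.307692) = 25 · 1.307692 = 32.692308.
(Note m_2 − m_1² simplifies to c · σ⁴ = 0.307692 · 25.)

Var(X) = m_2 − m_1² = 32.692308 − 25 = 7.692308.


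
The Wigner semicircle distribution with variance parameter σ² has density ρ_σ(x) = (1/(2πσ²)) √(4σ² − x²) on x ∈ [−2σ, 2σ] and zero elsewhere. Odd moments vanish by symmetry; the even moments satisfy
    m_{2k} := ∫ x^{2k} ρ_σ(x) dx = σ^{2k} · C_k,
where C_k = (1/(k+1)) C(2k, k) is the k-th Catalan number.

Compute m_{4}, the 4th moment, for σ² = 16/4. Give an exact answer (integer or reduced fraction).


By the scaled semicircle moment identity, m_{2k} = σ^{2k} · C_k with k = 2.
C_2 = (1/(k+1)) · C(2k, k) = (1/3) · C(4, 2) = (1/3) · 6 = 2.
σ^{2k} = (σ²)^k = (16/4)^2 = 16.

Therefore m_{4} = σ^{4} · C_2 = 16 · 2 = 32.


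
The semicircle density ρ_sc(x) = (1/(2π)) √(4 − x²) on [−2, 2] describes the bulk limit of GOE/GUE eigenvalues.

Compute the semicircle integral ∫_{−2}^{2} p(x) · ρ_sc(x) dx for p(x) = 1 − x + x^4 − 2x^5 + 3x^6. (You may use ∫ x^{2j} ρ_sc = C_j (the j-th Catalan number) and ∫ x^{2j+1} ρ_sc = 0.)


Write p(x) = Σ a_i x^i, split into monomials and integrate each against ρ_sc separately.
Using ∫ x^{2j} ρ_sc = C_j = (1/(j+1)) C(2j, j) (Catalan numbers) and ∫ x^{2j+1} ρ_sc = 0 (odd monomials vanish by symmetry):
  i = 0 (even): a_0 · C_{0} = 1 · 1 = 1
  i = 1 (odd): ∫ x^1 ρ_sc = 0 (vanishes)
  i = 4 (even): a_4 · C_{2} = 1 · 2 = 2
  i = 5 (odd): ∫ x^5 ρ_sc = 0 (vanishes)
  i = 6 (even): a_6 · C_{3} = 3 · 5 = 15

Summing the contributions: ∫_{−2}^{2} p(x) ρ_sc(x) dx = 1 + 2 + 15 = 18.


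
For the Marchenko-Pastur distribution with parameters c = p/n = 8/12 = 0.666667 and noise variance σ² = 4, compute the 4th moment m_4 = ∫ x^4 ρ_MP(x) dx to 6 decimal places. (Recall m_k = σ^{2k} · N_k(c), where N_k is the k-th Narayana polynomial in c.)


E[X⁴] = σ⁸ (1 + 6c + 6c² + c³) (fourth MP moment). With σ² = 4 (so σ⁸ = 256) and c = 8/12 = 0.666667: E[X⁴] = 256 · (1 + 6·0.666667 + 6·(0.666667)² + (0.666667)³) = 256 · 7.962963.

So E[X^4] = 2038.518519.


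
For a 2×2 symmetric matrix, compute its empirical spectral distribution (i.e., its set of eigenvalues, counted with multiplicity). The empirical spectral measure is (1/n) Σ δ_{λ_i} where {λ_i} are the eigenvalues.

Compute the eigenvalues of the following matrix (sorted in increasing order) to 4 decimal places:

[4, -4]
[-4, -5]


Since M is real symmetric, both eigenvalues are real; they are the roots of det(λI − M) = λ² − (tr M) λ + det M.
tr M = 4 + (-5) = -1.
det M = 4·(-5) − (-4)² = -20 − 16 = -36.
Characteristic polynomial: λ² + λ − 36 = 0.
Discriminant Δ = (tr M)² − 4·det M = 1 − (-144) = 145; √Δ = 12.041595.
λ = (tr M ± √Δ)/2 = (-1 ± 12.041595)/2, giving (tr M − √Δ)/2 = -6.5208 and (tr M + √Δ)/2 = 5.5208.

Eigenvalues sorted in increasing order: [-6.5208, 5.5208].


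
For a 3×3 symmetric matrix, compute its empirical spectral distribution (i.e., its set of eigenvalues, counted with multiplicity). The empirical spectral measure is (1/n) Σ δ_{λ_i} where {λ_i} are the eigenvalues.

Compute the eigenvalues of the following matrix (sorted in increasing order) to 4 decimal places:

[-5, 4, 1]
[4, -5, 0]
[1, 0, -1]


Since M is real symmetric, all three eigenvalues are real; they are the roots of det(λI − M) = λ³ − (tr M) λ² + s λ − det M, where s is the sum of the principal 2×2 minors.
tr M = -5 + (-5) + (-1) = -11.
s = ((-5)·(-5) − 4²) + ((-5)·(-1) − 1²) + ((-5)·(-1) − 0²) = 9 + 4 + 5 = 18.
det M (expand along row 1) = (-5)·5 − 4·(-4) + 1·5 = -4.
Characteristic polynomial: λ³ + 11λ² + 18λ + 4 = 0.
Substitute λ = y + (tr M)/3 = y − 3.666667 to remove the quadratic term: y³ + p·y + q = 0 with p = s − (tr M)²/3 = -22.333333 and q = −2(tr M)³/27 + (tr M)·s/3 − det M = 36.592593.
Three real roots ⇒ use the trigonometric (Viète) form: r = 2√(−p/3) = 5.456902, φ = arccos(3q/(p·r)) = arccos(-0.900772) = 2.692340 rad.
y_k = r·cos(φ/3 − 2πk/3) for k = 0, 1, 2 gives y = 3.402968, 1.992861, -5.395830.
λ_k = y_k − 3.666667 gives λ = -0.2637, -1.6738, -9.0625 (check: the sum is -11.0000 = tr M).

Eigenvalues sorted in increasing order: [-9.0625, -1.6738, -0.2637].


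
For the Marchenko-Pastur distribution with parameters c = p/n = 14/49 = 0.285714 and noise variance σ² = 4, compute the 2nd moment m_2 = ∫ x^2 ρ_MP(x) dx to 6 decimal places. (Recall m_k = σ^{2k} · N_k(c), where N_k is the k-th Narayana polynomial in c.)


E[X²] = σ⁴ (1 + c) (second MP moment). With σ² = 4 (so σ⁴ = 16) and c = 14/49 = 0.285714: E[X²] = 16 · (1 + 0.285714) = 16 · 1.285714.

So E[X^2] = 20.571429.


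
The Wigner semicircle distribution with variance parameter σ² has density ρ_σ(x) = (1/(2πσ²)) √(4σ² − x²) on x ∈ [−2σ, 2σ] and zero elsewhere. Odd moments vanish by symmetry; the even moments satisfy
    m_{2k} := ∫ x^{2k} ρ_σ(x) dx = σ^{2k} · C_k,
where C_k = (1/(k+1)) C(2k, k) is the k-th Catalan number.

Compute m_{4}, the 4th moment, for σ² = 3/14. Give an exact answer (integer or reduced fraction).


By the scaled semicircle moment identity, m_{2k} = σ^{2k} · C_k with k = 2.
C_2 = (1/(k+1)) · C(2k, k) = (1/3) · C(4, 2) = (1/3) · 6 = 2.
σ^{2k} = (σ²)^k = (3/14)^2 = 9/196.

Therefore m_{4} = σ^{4} · C_2 = (9/196) · 2 = 9/98.


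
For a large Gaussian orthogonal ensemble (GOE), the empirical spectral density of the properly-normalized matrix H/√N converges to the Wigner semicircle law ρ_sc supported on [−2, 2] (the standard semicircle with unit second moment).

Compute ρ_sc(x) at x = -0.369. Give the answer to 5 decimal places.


ρ_sc(x) = (1/(2π)) √(4 − x²). With x = -0.369:
  4 − x² = 4 − (-0.369)² = 4 − 0.136161 = 3.863839.
  √(4 − x²) = 1.965665.
  1/(2π) = 0.159155.
  ρ_sc(-0.369) = 0.159155 · 1.965665 = 0.312845.

Rounded to 5 decimal places: ρ_sc(-0.369) ≈ 0.31285.


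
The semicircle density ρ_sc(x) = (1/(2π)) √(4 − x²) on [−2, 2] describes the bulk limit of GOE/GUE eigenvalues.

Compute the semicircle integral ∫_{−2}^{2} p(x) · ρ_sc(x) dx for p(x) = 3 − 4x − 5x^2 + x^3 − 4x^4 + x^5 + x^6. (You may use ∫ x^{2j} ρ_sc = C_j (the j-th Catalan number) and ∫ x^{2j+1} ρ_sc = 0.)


Write p(x) = Σ a_i x^i, split into monomials and integrate each against ρ_sc separately.
Using ∫ x^{2j} ρ_sc = C_j = (1/(j+1)) C(2j, j) (Catalan numbers) and ∫ x^{2j+1} ρ_sc = 0 (odd monomials vanish by symmetry):
  i = 0 (even): a_0 · C_{0} = 3 · 1 = 3
  i = 1 (odd): ∫ x^1 ρ_sc = 0 (vanishes)
  i = 2 (even): a_2 · C_{1} = -5 · 1 = -5
  i = 3 (odd): ∫ x^3 ρ_sc = 0 (vanishes)
  i = 4 (even): a_4 · C_{2} = -4 · 2 = -8
  i = 5 (odd): ∫ x^5 ρ_sc = 0 (vanishes)
  i = 6 (even): a_6 · C_{3} = 1 · 5 = 5

Summing the contributions: ∫_{−2}^{2} p(x) ρ_sc(x) dx = 3 + (-5) + (-8) + 5 = -5.


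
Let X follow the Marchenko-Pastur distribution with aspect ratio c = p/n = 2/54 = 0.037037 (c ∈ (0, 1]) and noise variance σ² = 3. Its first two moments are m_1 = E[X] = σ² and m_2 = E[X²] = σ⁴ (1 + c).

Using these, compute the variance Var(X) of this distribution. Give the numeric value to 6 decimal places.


m_1 = E[X] = σ² = 3, so m_1² = 9.
m_2 = E[X²] = σ⁴ (1 + c) = 9 · (1 + 0.037037) = 9 · 1.037037 = 9.333333.
(Note m_2 − m_1² simplifies to c · σ⁴ = 0.037037 · 9.)

Var(X) = m_2 − m_1² = 9.333333 − 9 = 0.333333.


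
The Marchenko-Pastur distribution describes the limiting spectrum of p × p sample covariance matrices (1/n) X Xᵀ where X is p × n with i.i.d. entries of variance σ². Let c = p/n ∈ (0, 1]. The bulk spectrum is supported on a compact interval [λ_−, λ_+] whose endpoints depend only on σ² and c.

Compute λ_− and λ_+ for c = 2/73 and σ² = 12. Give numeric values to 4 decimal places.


c = 2/73 = 0.027397; √c = 0.165521.
λ_− = σ² (1 − √c)² = 12 · (1 − 0.165521)² = 12 · (0.834479)² = 8.356259.
λ_+ = σ² (1 + √c)² = 12 · (1 + 0.165521)² = 12 · (1.165521)² = 16.301275.

Rounded to 4 decimal places: λ_− ≈ 8.3563, λ_+ ≈ 16.3013.


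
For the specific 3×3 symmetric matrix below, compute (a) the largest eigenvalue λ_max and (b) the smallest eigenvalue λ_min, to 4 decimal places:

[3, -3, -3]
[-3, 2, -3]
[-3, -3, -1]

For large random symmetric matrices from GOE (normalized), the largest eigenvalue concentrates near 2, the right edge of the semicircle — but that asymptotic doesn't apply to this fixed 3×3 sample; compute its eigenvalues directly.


Since M is real symmetric, all three eigenvalues are real; they are the roots of det(λI − M) = λ³ − (tr M) λ² + s λ − det M, where s is the sum of the principal 2×2 minors.
tr M = 3 + 2 + (-1) = 4.
s = (3·2 − (-3)²) + (3·(-1) − (-3)²) + (2·(-1) − (-3)²) = -3 + (-12) + (-11) = -26.
det M (expand along row 1) = 3·(-11) − (-3)·(-6) + (-3)·15 = -96.
Characteristic polynomial: λ³ − 4λ² − 26λ + 96 = 0.
Substitute λ = y + (tr M)/3 = y + 1.333333 to remove the quadratic term: y³ + p·y + q = 0 with p = s − (tr M)²/3 = -31.333333 and q = −2(tr M)³/27 + (tr M)·s/3 − det M = 56.592593.
Three real roots ⇒ use the trigonometric (Viète) form: r = 2√(−p/3) = 6.463573, φ = arccos(3q/(p·r)) = arccos(-0.838304) = 2.564961 rad.
y_k = r·cos(φ/3 − 2πk/3) for k = 0, 1, 2 gives y = 4.241579, 2.102963, -6.344542.
λ_k = y_k + 1.333333 gives λ = 5.5749, 3.4363, -5.0112 (check: the sum is 4.0000 = tr M).

Hence λ_max = 5.5749 and λ_min = -5.0112.


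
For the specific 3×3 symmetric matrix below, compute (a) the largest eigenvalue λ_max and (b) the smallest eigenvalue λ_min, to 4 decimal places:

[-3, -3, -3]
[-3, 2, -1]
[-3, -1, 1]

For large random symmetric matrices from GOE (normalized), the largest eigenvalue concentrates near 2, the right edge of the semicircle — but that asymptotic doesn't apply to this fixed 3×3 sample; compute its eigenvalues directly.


Since M is real symmetric, all three eigenvalues are real; they are the roots of det(λI − M) = λ³ − (tr M) λ² + s λ − det M, where s is the sum of the principal 2×2 minors.
tr M = -3 + 2 + 1 = 0.
s = ((-3)·2 − (-3)²) + ((-3)·1 − (-3)²) + (2·1 − (-1)²) = -15 + (-12) + 1 = -26.
det M (expand along row 1) = (-3)·1 − (-3)·(-6) + (-3)·9 = -48.
Characteristic polynomial: λ³ − 26λ + 48 = 0.
Substitute λ = y + (tr M)/3 = y + 0.000000 to remove the quadratic term: y³ + p·y + q = 0 with p = s − (tr M)²/3 = -26.000000 and q = −2(tr M)³/27 + (tr M)·s/3 − det M = 48.000000.
Three real roots ⇒ use the trigonometric (Viète) form: r = 2√(−p/3) = 5.887841, φ = arccos(3q/(p·r)) = arccos(-0.940661) = 2.795369 rad.
y_k = r·cos(φ/3 − 2πk/3) for k = 0, 1, 2 gives y = 3.511499, 2.337175, -5.848674.
λ_k = y_k + 0.000000 gives λ = 3.5115, 2.3372, -5.8487 (check: the sum is 0.0000 = tr M).

Hence λ_max = 3.5115 and λ_min = -5.8487.


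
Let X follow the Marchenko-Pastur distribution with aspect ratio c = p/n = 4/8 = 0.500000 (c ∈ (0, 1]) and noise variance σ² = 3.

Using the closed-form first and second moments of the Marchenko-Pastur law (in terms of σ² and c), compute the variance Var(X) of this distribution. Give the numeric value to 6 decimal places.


Recall the MP moments m_1 = E[X] = σ² and m_2 = E[X²] = σ⁴ (1 + c).
m_1 = E[X] = σ² = 3, so m_1² = 9.
m_2 = E[X²] = σ⁴ (1 + c) = 9 · (1 + 0.500000) = 9 · 1.500000 = 13.500000.
(Note m_2 − m_1² simplifies to c · σ⁴ = 0.500000 · 9.)

Var(X) = m_2 − m_1² = 13.500000 − 9 = 4.500000.


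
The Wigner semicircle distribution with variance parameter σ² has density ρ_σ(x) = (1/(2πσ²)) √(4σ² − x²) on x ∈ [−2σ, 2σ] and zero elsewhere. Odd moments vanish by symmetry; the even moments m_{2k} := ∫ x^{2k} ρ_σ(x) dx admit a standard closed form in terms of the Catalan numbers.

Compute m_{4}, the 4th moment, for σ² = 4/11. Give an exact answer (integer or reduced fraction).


By the scaled semicircle moment identity, m_{2k} = σ^{2k} · C_k with k = 2.
C_2 = (1/(k+1)) · C(2k, k) = (1/3) · C(4, 2) = (1/3) · 6 = 2.
σ^{2k} = (σ²)^k = (4/11)^2 = 16/121.

Therefore m_{4} = σ^{4} · C_2 = (16/121) · 2 = 32/121.


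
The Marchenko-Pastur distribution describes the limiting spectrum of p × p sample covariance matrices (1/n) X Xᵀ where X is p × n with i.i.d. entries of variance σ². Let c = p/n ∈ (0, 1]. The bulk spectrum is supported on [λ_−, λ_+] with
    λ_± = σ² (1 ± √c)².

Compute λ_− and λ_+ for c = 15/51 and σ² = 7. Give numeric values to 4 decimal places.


c = 15/51 = 0.294118; √c = 0.542326.
λ_− = σ² (1 − √c)² = 7 · (1 − 0.542326)² = 7 · (0.457674)² = 1.466258.
λ_+ = σ² (1 + √c)² = 7 · (1 + 0.542326)² = 7 · (1.542326)² = 16.651390.

Rounded to 4 decimal places: λ_− ≈ 1.4663, λ_+ ≈ 16.6514.


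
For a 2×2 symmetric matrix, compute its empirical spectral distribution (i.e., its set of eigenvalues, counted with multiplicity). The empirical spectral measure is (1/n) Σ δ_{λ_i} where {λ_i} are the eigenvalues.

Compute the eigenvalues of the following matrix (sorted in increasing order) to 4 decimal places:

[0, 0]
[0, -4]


Since M is real symmetric, both eigenvalues are real; they are the roots of det(λI − M) = λ² − (tr M) λ + det M.
tr M = 0 + (-4) = -4.
det M = 0·(-4) − 0² = 0 − 0 = 0.
Characteristic polynomial: λ² + 4λ = 0.
Discriminant Δ = (tr M)² − 4·det M = 16 − 0 = 16; √Δ = 4.000000.
λ = (tr M ± √Δ)/2 = (-4 ± 4.000000)/2, giving (tr M − √Δ)/2 = -4.0000 and (tr M + √Δ)/2 = 0.0000.

Eigenvalues sorted in increasing order: [-4.0000, 0.0000].


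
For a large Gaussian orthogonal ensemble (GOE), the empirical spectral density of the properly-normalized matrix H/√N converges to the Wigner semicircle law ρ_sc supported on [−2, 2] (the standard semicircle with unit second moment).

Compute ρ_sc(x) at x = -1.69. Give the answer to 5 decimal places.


ρ_sc(x) = (1/(2π)) √(4 − x²). With x = -1.69:
  4 − x² = 4 − (-1.69)² = 4 − 2.856100 = 1.143900.
  √(4 − x²) = 1.069533.
  1/(2π) = 0.159155.
  ρ_sc(-1.69) = 0.159155 · 1.069533 = 0.170221.

Rounded to 5 decimal places: ρ_sc(-1.69) ≈ 0.17022.


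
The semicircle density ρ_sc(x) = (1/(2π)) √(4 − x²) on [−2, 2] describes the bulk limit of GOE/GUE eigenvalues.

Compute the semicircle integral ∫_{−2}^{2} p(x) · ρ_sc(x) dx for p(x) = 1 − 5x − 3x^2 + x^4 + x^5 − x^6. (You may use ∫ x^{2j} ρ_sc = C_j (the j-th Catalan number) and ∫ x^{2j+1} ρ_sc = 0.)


Write p(x) = Σ a_i x^i, split into monomials and integrate each against ρ_sc separately.
Using ∫ x^{2j} ρ_sc = C_j = (1/(j+1)) C(2j, j) (Catalan numbers) and ∫ x^{2j+1} ρ_sc = 0 (odd monomials vanish by symmetry):
  i = 0 (even): a_0 · C_{0} = 1 · 1 = 1
  i = 1 (odd): ∫ x^1 ρ_sc = 0 (vanishes)
  i = 2 (even): a_2 · C_{1} = -3 · 1 = -3
  i = 4 (even): a_4 · C_{2} = 1 · 2 = 2
  i = 5 (odd): ∫ x^5 ρ_sc = 0 (vanishes)
  i = 6 (even): a_6 · C_{3} = -1 · 5 = -5

Summing the contributions: ∫_{−2}^{2} p(x) ρ_sc(x) dx = 1 + (-3) + 2 + (-5) = -5.


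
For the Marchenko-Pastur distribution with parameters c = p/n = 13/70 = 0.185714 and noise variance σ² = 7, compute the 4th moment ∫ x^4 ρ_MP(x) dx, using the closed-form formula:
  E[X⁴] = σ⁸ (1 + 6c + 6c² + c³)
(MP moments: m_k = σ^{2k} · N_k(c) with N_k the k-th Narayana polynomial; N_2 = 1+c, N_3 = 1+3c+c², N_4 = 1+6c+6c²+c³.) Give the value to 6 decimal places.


E[X⁴] = σ⁸ (1 + 6c + 6c² + c³) (fourth MP moment). With σ² = 7 (so σ⁸ = 2401) and c = 13/70 = 0.185714: E[X⁴] = 2401 · (1 + 6·0.185714 + 6·(0.185714)² + (0.185714)³) = 2401 · 2.327630.

So E[X^4] = 5588.639000.


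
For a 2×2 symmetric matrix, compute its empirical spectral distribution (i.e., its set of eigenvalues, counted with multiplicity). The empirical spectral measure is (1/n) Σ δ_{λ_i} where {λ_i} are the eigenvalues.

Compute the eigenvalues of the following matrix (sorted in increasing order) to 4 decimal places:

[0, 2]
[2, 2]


Since M is real symmetric, both eigenvalues are real; they are the roots of det(λI − M) = λ² − (tr M) λ + det M.
tr M = 0 + 2 = 2.
det M = 0·2 − 2² = 0 − 4 = -4.
Characteristic polynomial: λ² − 2λ − 4 = 0.
Discriminant Δ = (tr M)² − 4·det M = 4 − (-16) = 20; √Δ = 4.472136.
λ = (tr M ± √Δ)/2 = (2 ± 4.472136)/2, giving (tr M − √Δ)/2 = -1.2361 and (tr M + √Δ)/2 = 3.2361.

Eigenvalues sorted in increasing order: [-1.2361, 3.2361].


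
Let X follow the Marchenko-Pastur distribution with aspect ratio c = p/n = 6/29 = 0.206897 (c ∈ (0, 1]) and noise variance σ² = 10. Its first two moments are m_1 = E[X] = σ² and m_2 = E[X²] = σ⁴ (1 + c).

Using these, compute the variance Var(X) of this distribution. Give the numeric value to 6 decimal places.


m_1 = E[X] = σ² = 10, so m_1² = 100.
m_2 = E[X²] = σ⁴ (1 + c) = 100 · (1 + 0.206897) = 100 · 1.206897 = 120.689655.
(Note m_2 − m_1² simplifies to c · σ⁴ = 0.206897 · 100.)

Var(X) = m_2 − m_1² = 120.689655 − 100 = 20.689655.


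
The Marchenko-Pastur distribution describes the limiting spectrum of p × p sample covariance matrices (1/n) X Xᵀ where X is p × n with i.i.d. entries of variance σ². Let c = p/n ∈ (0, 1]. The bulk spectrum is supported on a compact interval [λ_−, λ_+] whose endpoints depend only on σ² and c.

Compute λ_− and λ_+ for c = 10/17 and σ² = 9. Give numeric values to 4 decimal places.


c = 10/17 = 0.588235; √c = 0.766965.
λ_− = σ² (1 − √c)² = 9 · (1 − 0.766965)² = 9 · (0.233035)² = 0.488748.
λ_+ = σ² (1 + √c)² = 9 · (1 + 0.766965)² = 9 · (1.766965)² = 28.099487.

Rounded to 4 decimal places: λ_− ≈ 0.4887, λ_+ ≈ 28.0995.


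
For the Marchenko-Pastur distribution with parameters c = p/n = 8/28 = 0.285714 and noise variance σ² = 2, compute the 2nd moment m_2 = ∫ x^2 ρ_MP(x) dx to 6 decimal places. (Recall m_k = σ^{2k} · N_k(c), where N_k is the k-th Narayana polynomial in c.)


E[X²] = σ⁴ (1 + c) (second MP moment). With σ² = 2 (so σ⁴ = 4) and c = 8/28 = 0.285714: E[X²] = 4 · (1 + 0.285714) = 4 · 1.285714.

So E[X^2] = 5.142857.


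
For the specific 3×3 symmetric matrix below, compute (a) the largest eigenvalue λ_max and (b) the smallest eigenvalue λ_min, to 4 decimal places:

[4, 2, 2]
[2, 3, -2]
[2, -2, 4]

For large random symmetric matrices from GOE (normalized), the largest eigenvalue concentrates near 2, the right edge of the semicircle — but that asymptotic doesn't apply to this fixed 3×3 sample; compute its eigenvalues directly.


Since M is real symmetric, all three eigenvalues are real; they are the roots of det(λI − M) = λ³ − (tr M) λ² + s λ − det M, where s is the sum of the principal 2×2 minors.
tr M = 4 + 3 + 4 = 11.
s = (4·3 − 2²) + (4·4 − 2²) + (3·4 − (-2)²) = 8 + 12 + 8 = 28.
det M (expand along row 1) = 4·8 − 2·12 + 2·(-10) = -12.
Characteristic polynomial: λ³ − 11λ² + 28λ + 12 = 0.
Substitute λ = y + (tr M)/3 = y + 3.666667 to remove the quadratic term: y³ + p·y + q = 0 with p = s − (tr M)²/3 = -12.333333 and q = −2(tr M)³/27 + (tr M)·s/3 − det M = 16.074074.
Three real roots ⇒ use the trigonometric (Viète) form: r = 2√(−p/3) = 4.055175, φ = arccos(3q/(p·r)) = arccos(-0.964178) = 2.873123 rad.
y_k = r·cos(φ/3 − 2πk/3) for k = 0, 1, 2 gives y = 2.333333, 1.705615, -4.038948.
λ_k = y_k + 3.666667 gives λ = 6.0000, 5.3723, -0.3723 (check: the sum is 11.0000 = tr M).

Hence λ_max = 6.0000 and λ_min = -0.3723.


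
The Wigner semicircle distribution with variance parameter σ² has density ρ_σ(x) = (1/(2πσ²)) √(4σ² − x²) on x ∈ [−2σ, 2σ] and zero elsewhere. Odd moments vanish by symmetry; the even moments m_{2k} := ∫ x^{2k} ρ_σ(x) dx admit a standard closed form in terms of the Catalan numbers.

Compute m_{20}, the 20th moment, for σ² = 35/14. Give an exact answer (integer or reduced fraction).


By the scaled semicircle moment identity, m_{2k} = σ^{2k} · C_k with k = 10.
C_10 = (1/(k+1)) · C(2k, k) = (1/11) · C(20, 10) = (1/11) · 184756 = 16796.
σ^{2k} = (σ²)^k = (35/14)^10 = 9765625/1024.

Therefore m_{20} = σ^{20} · C_10 = (9765625/1024) · 16796 = 41005859375/256.


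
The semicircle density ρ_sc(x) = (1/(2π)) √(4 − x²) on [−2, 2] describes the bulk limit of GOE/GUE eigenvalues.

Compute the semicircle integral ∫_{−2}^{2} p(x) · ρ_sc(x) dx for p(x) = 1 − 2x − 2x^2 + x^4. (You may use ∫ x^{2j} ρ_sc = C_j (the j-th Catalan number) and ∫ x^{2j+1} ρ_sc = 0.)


Write p(x) = Σ a_i x^i, split into monomials and integrate each against ρ_sc separately.
Using ∫ x^{2j} ρ_sc = C_j = (1/(j+1)) C(2j, j) (Catalan numbers) and ∫ x^{2j+1} ρ_sc = 0 (odd monomials vanish by symmetry):
  i = 0 (even): a_0 · C_{0} = 1 · 1 = 1
  i = 1 (odd): ∫ x^1 ρ_sc = 0 (vanishes)
  i = 2 (even): a_2 · C_{1} = -2 · 1 = -2
  i = 4 (even): a_4 · C_{2} = 1 · 2 = 2

Summing the contributions: ∫_{−2}^{2} p(x) ρ_sc(x) dx = 1 + (-2) + 2 = 1.


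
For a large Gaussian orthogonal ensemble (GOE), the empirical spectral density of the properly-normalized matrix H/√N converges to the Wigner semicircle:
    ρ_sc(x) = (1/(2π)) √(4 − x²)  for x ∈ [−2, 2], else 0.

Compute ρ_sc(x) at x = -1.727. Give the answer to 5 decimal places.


ρ_sc(x) = (1/(2π)) √(4 − x²). With x = -1.727:
  4 − x² = 4 − (-1.727)² = 4 − 2.982529 = 1.017471.
  √(4 − x²) = 1.008698.
  1/(2π) = 0.159155.
  ρ_sc(-1.727) = 0.159155 · 1.008698 = 0.160539.

Rounded to 5 decimal places: ρ_sc(-1.727) ≈ 0.16054.


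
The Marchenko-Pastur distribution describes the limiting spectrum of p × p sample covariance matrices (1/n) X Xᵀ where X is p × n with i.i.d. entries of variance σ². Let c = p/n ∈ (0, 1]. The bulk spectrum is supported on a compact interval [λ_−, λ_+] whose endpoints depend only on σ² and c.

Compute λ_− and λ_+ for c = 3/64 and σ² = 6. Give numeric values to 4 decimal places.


c = 3/64 = 0.046875; √c = 0.216506.
λ_− = σ² (1 − √c)² = 6 · (1 − 0.216506)² = 6 · (0.783494)² = 3.683174.
λ_+ = σ² (1 + √c)² = 6 · (1 + 0.216506)² = 6 · (1.216506)² = 8.879326.

Rounded to 4 decimal places: λ_− ≈ 3.6832, λ_+ ≈ 8.8793.


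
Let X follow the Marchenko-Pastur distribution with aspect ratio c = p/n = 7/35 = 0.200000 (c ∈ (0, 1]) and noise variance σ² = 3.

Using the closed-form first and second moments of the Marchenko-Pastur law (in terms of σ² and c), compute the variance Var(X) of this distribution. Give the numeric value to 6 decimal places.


Recall the MP moments m_1 = E[X] = σ² and m_2 = E[X²] = σ⁴ (1 + c).
m_1 = E[X] = σ² = 3, so m_1² = 9.
m_2 = E[X²] = σ⁴ (1 + c) = 9 · (1 + 0.200000) = 9 · 1.200000 = 10.800000.
(Note m_2 − m_1² simplifies to c · σ⁴ = 0.200000 · 9.)

Var(X) = m_2 − m_1² = 10.800000 − 9 = 1.800000.


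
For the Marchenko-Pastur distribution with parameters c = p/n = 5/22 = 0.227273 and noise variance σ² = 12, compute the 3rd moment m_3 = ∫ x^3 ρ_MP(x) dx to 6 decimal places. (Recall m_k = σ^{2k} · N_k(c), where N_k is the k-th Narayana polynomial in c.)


E[X³] = σ⁶ (1 + 3c + c²) (third MP moment). With σ² = 12 (so σ⁶ = 1728) and c = 5/22 = 0.227273: E[X³] = 1728 · (1 + 3·0.227273 + (0.227273)²) = 1728 · 1.733471.

So E[X^3] = 2995.438017.


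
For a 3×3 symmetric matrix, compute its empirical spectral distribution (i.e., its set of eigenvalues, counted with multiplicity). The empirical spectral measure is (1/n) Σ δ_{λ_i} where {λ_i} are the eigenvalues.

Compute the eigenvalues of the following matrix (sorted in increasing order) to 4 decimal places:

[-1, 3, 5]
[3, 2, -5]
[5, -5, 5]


Since M is real symmetric, all three eigenvalues are real; they are the roots of det(λI − M) = λ³ − (tr M) λ² + s λ − det M, where s is the sum of the principal 2×2 minors.
tr M = -1 + 2 + 5 = 6.
s = ((-1)·2 − 3²) + ((-1)·5 − 5²) + (2·5 − (-5)²) = -11 + (-30) + (-15) = -56.
det M (expand along row 1) = (-1)·(-15) − 3·40 + 5·(-25) = -230.
Characteristic polynomial: λ³ − 6λ² − 56λ + 230 = 0.
Substitute λ = y + (tr M)/3 = y + 2.000000 to remove the quadratic term: y³ + p·y + q = 0 with p = s − (tr M)²/3 = -68.000000 and q = −2(tr M)³/27 + (tr M)·s/3 − det M = 102.000000.
Three real roots ⇒ use the trigonometric (Viète) form: r = 2√(−p/3) = 9.521905, φ = arccos(3q/(p·r)) = arccos(-0.472595) = 2.063029 rad.
y_k = r·cos(φ/3 − 2πk/3) for k = 0, 1, 2 gives y = 7.357795, 1.555330, -8.913125.
λ_k = y_k + 2.000000 gives λ = 9.3578, 3.5553, -6.9131 (check: the sum is 6.0000 = tr M).

Eigenvalues sorted in increasing order: [-6.9131, 3.5553, 9.3578].


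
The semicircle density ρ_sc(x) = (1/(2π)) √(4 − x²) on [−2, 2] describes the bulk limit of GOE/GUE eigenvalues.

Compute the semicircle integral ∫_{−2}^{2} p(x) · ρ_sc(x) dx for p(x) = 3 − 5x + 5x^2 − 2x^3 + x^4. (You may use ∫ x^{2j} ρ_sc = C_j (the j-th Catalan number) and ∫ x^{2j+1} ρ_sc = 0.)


Write p(x) = Σ a_i x^i, split into monomials and integrate each against ρ_sc separately.
Using ∫ x^{2j} ρ_sc = C_j = (1/(j+1)) C(2j, j) (Catalan numbers) and ∫ x^{2j+1} ρ_sc = 0 (odd monomials vanish by symmetry):
  i = 0 (even): a_0 · C_{0} = 3 · 1 = 3
  i = 1 (odd): ∫ x^1 ρ_sc = 0 (vanishes)
  i = 2 (even): a_2 · C_{1} = 5 · 1 = 5
  i = 3 (odd): ∫ x^3 ρ_sc = 0 (vanishes)
  i = 4 (even): a_4 · C_{2} = 1 · 2 = 2

Summing the contributions: ∫_{−2}^{2} p(x) ρ_sc(x) dx = 3 + 5 + 2 = 10.


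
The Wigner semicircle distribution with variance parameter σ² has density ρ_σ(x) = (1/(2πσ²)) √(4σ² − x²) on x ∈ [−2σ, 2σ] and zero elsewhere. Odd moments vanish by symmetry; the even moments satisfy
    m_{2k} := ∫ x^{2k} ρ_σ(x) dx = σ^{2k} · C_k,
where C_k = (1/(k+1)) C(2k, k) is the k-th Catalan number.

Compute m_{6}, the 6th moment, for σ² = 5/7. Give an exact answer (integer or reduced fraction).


By the scaled semicircle moment identity, m_{2k} = σ^{2k} · C_k with k = 3.
C_3 = (1/(k+1)) · C(2k, k) = (1/4) · C(6, 3) = (1/4) · 20 = 5.
σ^{2k} = (σ²)^k = (5/7)^3 = 125/343.

Therefore m_{6} = σ^{6} · C_3 = (125/343) · 5 = 625/343.


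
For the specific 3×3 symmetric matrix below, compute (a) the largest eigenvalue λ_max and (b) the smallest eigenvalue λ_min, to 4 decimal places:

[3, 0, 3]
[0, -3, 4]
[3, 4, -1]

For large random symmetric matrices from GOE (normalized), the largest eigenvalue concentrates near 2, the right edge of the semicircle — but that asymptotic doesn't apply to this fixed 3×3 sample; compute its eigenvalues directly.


Since M is real symmetric, all three eigenvalues are real; they are the roots of det(λI − M) = λ³ − (tr M) λ² + s λ − det M, where s is the sum of the principal 2×2 minors.
tr M = 3 + (-3) + (-1) = -1.
s = (3·(-3) − 0²) + (3·(-1) − 3²) + ((-3)·(-1) − 4²) = -9 + (-12) + (-13) = -34.
det M (expand along row 1) = 3·(-13) − 0·(-12) + 3·9 = -12.
Characteristic polynomial: λ³ + λ² − 34λ + 12 = 0.
Substitute λ = y + (tr M)/3 = y − 0.333333 to remove the quadratic term: y³ + p·y + q = 0 with p = s − (tr M)²/3 = -34.333333 and q = −2(tr M)³/27 + (tr M)·s/3 − det M = 23.407407.
Three real roots ⇒ use the trigonometric (Viète) form: r = 2√(−p/3) = 6.765928, φ = arccos(3q/(p·r)) = arccos(-0.302295) = 1.877896 rad.
y_k = r·cos(φ/3 − 2πk/3) for k = 0, 1, 2 gives y = 5.483094, 0.691396, -6.174489.
λ_k = y_k − 0.333333 gives λ = 5.1498, 0.3581, -6.5078 (check: the sum is -1.0000 = tr M).

Hence λ_max = 5.1498 and λ_min = -6.5078.


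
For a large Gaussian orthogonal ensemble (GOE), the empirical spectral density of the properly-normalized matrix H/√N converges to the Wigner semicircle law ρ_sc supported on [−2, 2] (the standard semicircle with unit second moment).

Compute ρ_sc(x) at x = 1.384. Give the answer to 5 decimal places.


ρ_sc(x) = (1/(2π)) √(4 − x²). With x = 1.384:
  4 − x² = 4 − (1.384)² = 4 − 1.915456 = 2.084544.
  √(4 − x²) = 1.443795.
  1/(2π) = 0.159155.
  ρ_sc(1.384) = 0.159155 · 1.443795 = 0.229787.

Rounded to 5 decimal places: ρ_sc(1.384) ≈ 0.22979.


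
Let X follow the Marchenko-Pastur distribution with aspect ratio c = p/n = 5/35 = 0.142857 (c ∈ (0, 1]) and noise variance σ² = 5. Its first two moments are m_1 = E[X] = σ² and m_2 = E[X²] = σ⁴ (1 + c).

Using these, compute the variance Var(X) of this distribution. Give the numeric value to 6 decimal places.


m_1 = E[X] = σ² = 5, so m_1² = 25.
m_2 = E[X²] = σ⁴ (1 + c) = 25 · (1 + 0.142857) = 25 · 1.142857 = 28.571429.
(Note m_2 − m_1² simplifies to c · σ⁴ = 0.142857 · 25.)

Var(X) = m_2 − m_1² = 28.571429 − 25 = 3.571429.


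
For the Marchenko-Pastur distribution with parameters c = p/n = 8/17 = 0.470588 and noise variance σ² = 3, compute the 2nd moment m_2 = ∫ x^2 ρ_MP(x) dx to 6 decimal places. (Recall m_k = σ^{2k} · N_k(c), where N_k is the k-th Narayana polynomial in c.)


E[X²] = σ⁴ (1 + c) (second MP moment). With σ² = 3 (so σ⁴ = 9) and c = 8/17 = 0.470588: E[X²] = 9 · (1 + 0.470588) = 9 · 1.470588.

So E[X^2] = 13.235294.


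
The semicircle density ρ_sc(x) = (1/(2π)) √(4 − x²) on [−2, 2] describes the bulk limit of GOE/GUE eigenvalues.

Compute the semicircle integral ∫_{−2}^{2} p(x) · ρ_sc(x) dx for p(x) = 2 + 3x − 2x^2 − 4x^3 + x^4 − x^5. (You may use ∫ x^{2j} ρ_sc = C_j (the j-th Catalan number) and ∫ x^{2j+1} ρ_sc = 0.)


Write p(x) = Σ a_i x^i, split into monomials and integrate each against ρ_sc separately.
Using ∫ x^{2j} ρ_sc = C_j = (1/(j+1)) C(2j, j) (Catalan numbers) and ∫ x^{2j+1} ρ_sc = 0 (odd monomials vanish by symmetry):
  i = 0 (even): a_0 · C_{0} = 2 · 1 = 2
  i = 1 (odd): ∫ x^1 ρ_sc = 0 (vanishes)
  i = 2 (even): a_2 · C_{1} = -2 · 1 = -2
  i = 3 (odd): ∫ x^3 ρ_sc = 0 (vanishes)
  i = 4 (even): a_4 · C_{2} = 1 · 2 = 2
  i = 5 (odd): ∫ x^5 ρ_sc = 0 (vanishes)

Summing the contributions: ∫_{−2}^{2} p(x) ρ_sc(x) dx = 2 + (-2) + 2 = 2.


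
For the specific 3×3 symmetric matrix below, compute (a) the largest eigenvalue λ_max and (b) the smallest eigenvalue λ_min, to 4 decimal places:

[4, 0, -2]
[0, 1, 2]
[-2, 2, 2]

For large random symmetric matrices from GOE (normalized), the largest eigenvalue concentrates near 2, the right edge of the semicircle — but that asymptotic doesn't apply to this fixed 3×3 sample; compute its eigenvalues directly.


Since M is real symmetric, all three eigenvalues are real; they are the roots of det(λI − M) = λ³ − (tr M) λ² + s λ − det M, where s is the sum of the principal 2×2 minors.
tr M = 4 + 1 + 2 = 7.
s = (4·1 − 0²) + (4·2 − (-2)²) + (1·2 − 2²) = 4 + 4 + (-2) = 6.
det M (expand along row 1) = 4·(-2) − 0·4 + (-2)·2 = -12.
Characteristic polynomial: λ³ − 7λ² + 6λ + 12 = 0.
Substitute λ = y + (tr M)/3 = y + 2.333333 to remove the quadratic term: y³ + p·y + q = 0 with p = s − (tr M)²/3 = -10.333333 and q = −2(tr M)³/27 + (tr M)·s/3 − det M = 0.592593.
Three real roots ⇒ use the trigonometric (Viète) form: r = 2√(−p/3) = 3.711843, φ = arccos(3q/(p·r)) = arccos(-0.046350) = 1.617163 rad.
y_k = r·cos(φ/3 − 2πk/3) for k = 0, 1, 2 gives y = 3.185483, 0.057366, -3.242849.
λ_k = y_k + 2.333333 gives λ = 5.5188, 2.3907, -0.9095 (check: the sum is 7.0000 = tr M).

Hence λ_max = 5.5188 and λ_min = -0.9095.


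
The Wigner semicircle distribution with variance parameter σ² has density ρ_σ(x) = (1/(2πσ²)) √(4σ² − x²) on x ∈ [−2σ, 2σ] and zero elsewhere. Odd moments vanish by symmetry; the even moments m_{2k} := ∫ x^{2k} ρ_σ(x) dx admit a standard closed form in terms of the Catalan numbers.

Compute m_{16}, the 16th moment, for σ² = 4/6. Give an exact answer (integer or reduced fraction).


By the scaled semicircle moment identity, m_{2k} = σ^{2k} · C_k with k = 8.
C_8 = (1/(k+1)) · C(2k, k) = (1/9) · C(16, 8) = (1/9) · 12870 = 1430.
σ^{2k} = (σ²)^k = (4/6)^8 = 256/6561.

Therefore m_{16} = σ^{16} · C_8 = (256/6561) · 1430 = 366080/6561.


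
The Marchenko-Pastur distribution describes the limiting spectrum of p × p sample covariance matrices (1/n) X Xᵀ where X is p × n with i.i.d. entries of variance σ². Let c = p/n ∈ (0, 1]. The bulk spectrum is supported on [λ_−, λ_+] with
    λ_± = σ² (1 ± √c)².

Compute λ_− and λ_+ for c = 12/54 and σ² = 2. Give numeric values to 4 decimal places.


c = 12/54 = 0.222222; √c = 0.471405.
λ_− = σ² (1 − √c)² = 2 · (1 − 0.471405)² = 2 · (0.528595)² = 0.558826.
λ_+ = σ² (1 + √c)² = 2 · (1 + 0.471405)² = 2 · (1.471405)² = 4.330063.

Rounded to 4 decimal places: λ_− ≈ 0.5588, λ_+ ≈ 4.3301.


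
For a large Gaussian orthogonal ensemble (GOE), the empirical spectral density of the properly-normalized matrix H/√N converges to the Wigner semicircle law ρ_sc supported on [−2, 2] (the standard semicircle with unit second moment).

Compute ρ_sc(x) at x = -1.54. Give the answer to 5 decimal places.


ρ_sc(x) = (1/(2π)) √(4 − x²). With x = -1.54:
  4 − x² = 4 − (-1.54)² = 4 − 2.371600 = 1.628400.
  √(4 − x²) = 1.276088.
  1/(2π) = 0.159155.
  ρ_sc(-1.54) = 0.159155 · 1.276088 = 0.203096.

Rounded to 5 decimal places: ρ_sc(-1.54) ≈ 0.20310.


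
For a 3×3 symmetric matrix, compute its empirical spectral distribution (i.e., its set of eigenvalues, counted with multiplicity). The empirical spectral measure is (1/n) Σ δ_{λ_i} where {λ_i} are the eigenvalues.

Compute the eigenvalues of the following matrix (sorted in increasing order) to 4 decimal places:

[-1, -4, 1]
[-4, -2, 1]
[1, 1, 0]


Since M is real symmetric, all three eigenvalues are real; they are the roots of det(λI − M) = λ³ − (tr M) λ² + s λ − det M, where s is the sum of the principal 2×2 minors.
tr M = -1 + (-2) + 0 = -3.
s = ((-1)·(-2) − (-4)²) + ((-1)·0 − 1²) + ((-2)·0 − 1²) = -14 + (-1) + (-1) = -16.
det M (expand along row 1) = (-1)·(-1) − (-4)·(-1) + 1·(-2) = -5.
Characteristic polynomial: λ³ + 3λ² − 16λ + 5 = 0.
Substitute λ = y + (tr M)/3 = y − 1.000000 to remove the quadratic term: y³ + p·y + q = 0 with p = s − (tr M)²/3 = -19.000000 and q = −2(tr M)³/27 + (tr M)·s/3 − det M = 23.000000.
Three real roots ⇒ use the trigonometric (Viète) form: r = 2√(−p/3) = 5.033223, φ = arccos(3q/(p·r)) = arccos(-0.721522) = 2.376794 rad.
y_k = r·cos(φ/3 − 2πk/3) for k = 0, 1, 2 gives y = 3.534505, 1.336046, -4.870550.
λ_k = y_k − 1.000000 gives λ = 2.5345, 0.3360, -5.8706 (check: the sum is -3.0000 = tr M).

Eigenvalues sorted in increasing order: [-5.8706, 0.3360, 2.5345].


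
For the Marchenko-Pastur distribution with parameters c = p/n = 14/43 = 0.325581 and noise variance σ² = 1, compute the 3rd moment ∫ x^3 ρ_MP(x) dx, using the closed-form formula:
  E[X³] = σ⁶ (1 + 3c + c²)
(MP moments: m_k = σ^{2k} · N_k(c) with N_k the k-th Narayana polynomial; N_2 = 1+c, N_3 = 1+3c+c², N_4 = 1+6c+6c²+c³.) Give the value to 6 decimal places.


E[X³] = σ⁶ (1 + 3c + c²) (third MP moment). With σ² = 1 (so σ⁶ = 1) and c = 14/43 = 0.325581: E[X³] = 1 · (1 + 3·0.325581 + (0.325581)²) = 1 · 2.082747.

So E[X^3] = 2.082747.


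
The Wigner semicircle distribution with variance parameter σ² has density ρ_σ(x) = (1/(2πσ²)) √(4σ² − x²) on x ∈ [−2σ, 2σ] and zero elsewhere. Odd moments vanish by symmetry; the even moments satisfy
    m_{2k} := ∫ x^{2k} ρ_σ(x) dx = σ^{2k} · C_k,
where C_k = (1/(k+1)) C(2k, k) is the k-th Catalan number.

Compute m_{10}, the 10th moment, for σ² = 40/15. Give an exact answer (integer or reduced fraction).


By the scaled semicircle moment identity, m_{2k} = σ^{2k} · C_k with k = 5.
C_5 = (1/(k+1)) · C(2k, k) = (1/6) · C(10, 5) = (1/6) · 252 = 42.
σ^{2k} = (σ²)^k = (40/15)^5 = 32768/243.

Therefore m_{10} = σ^{10} · C_5 = (32768/243) · 42 = 458752/81.


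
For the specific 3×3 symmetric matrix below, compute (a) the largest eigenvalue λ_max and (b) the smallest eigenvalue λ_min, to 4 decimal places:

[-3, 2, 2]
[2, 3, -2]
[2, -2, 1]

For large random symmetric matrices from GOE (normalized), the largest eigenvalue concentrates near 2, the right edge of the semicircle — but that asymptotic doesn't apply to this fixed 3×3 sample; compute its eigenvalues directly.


Since M is real symmetric, all three eigenvalues are real; they are the roots of det(λI − M) = λ³ − (tr M) λ² + s λ − det M, where s is the sum of the principal 2×2 minors.
tr M = -3 + 3 + 1 = 1.
s = ((-3)·3 − 2²) + ((-3)·1 − 2²) + (3·1 − (-2)²) = -13 + (-7) + (-1) = -21.
det M (expand along row 1) = (-3)·(-1) − 2·6 + 2·(-10) = -29.
Characteristic polynomial: λ³ − λ² − 21λ + 29 = 0.
Substitute λ = y + (tr M)/3 = y + 0.333333 to remove the quadratic term: y³ + p·y + q = 0 with p = s − (tr M)²/3 = -21.333333 and q = −2(tr M)³/27 + (tr M)·s/3 − det M = 21.925926.
Three real roots ⇒ use the trigonometric (Viète) form: r = 2√(−p/3) = 5.333333, φ = arccos(3q/(p·r)) = arccos(-0.578125) = 2.187225 rad.
y_k = r·cos(φ/3 − 2πk/3) for k = 0, 1, 2 gives y = 3.977551, 1.088178, -5.065730.
λ_k = y_k + 0.333333 gives λ = 4.3109, 1.4215, -4.7324 (check: the sum is 1.0000 = tr M).

Hence λ_max = 4.3109 and λ_min = -4.7324.
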